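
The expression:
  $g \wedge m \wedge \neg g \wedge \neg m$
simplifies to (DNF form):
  $\text{False}$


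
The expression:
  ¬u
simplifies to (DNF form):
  ¬u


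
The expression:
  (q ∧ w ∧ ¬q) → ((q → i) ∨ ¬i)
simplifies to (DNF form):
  True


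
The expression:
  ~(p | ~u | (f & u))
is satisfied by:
  {u: True, p: False, f: False}


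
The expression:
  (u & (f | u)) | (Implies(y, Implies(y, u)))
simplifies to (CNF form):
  u | ~y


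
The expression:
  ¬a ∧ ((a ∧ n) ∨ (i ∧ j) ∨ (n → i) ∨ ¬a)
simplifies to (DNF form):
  ¬a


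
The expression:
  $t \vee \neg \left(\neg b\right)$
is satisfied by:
  {b: True, t: True}
  {b: True, t: False}
  {t: True, b: False}


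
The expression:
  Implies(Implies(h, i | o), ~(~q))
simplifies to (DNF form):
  q | (h & ~i & ~o)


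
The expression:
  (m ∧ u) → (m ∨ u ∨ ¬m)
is always true.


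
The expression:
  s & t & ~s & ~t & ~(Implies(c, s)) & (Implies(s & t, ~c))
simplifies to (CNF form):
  False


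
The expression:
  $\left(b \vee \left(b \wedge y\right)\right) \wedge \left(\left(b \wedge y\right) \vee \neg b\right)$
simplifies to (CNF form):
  $b \wedge y$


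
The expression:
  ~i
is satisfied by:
  {i: False}


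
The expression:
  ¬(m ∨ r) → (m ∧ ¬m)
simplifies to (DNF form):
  m ∨ r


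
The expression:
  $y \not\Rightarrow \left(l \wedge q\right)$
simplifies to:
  $y \wedge \left(\neg l \vee \neg q\right)$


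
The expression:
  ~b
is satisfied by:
  {b: False}


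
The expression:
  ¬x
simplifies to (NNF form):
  ¬x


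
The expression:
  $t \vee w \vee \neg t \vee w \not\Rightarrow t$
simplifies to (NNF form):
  $\text{True}$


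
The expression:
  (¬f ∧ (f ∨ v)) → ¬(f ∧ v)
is always true.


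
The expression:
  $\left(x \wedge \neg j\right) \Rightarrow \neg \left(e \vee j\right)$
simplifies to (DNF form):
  $j \vee \neg e \vee \neg x$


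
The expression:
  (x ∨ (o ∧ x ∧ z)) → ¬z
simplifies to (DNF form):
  ¬x ∨ ¬z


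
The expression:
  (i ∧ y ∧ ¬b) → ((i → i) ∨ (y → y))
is always true.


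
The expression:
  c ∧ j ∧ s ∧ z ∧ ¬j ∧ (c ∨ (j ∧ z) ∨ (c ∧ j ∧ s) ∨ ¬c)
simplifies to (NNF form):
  False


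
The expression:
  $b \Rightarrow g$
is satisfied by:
  {g: True, b: False}
  {b: False, g: False}
  {b: True, g: True}


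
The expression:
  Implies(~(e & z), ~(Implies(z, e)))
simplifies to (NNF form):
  z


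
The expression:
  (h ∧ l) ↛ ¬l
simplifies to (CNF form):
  h ∧ l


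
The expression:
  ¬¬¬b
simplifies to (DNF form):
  ¬b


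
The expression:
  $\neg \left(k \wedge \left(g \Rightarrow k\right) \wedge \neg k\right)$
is always true.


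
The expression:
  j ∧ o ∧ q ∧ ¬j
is never true.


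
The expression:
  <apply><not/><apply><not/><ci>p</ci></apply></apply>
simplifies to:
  <ci>p</ci>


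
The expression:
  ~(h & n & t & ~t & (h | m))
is always true.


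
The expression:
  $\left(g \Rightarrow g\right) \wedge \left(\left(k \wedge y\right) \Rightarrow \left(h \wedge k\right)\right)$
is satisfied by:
  {h: True, k: False, y: False}
  {k: False, y: False, h: False}
  {h: True, y: True, k: False}
  {y: True, k: False, h: False}
  {h: True, k: True, y: False}
  {k: True, h: False, y: False}
  {h: True, y: True, k: True}


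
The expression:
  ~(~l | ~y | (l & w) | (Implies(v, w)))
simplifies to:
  l & v & y & ~w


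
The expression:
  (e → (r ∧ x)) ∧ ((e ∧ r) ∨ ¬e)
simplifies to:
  (r ∧ x) ∨ ¬e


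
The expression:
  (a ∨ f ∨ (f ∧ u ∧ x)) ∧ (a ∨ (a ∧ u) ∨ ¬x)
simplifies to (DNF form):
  a ∨ (f ∧ ¬x)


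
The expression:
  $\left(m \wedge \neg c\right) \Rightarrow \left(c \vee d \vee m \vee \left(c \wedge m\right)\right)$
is always true.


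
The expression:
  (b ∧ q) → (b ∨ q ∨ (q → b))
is always true.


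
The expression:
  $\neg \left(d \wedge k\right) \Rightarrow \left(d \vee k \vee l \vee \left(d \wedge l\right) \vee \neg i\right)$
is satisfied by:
  {d: True, k: True, l: True, i: False}
  {d: True, k: True, l: False, i: False}
  {d: True, l: True, k: False, i: False}
  {d: True, l: False, k: False, i: False}
  {k: True, l: True, d: False, i: False}
  {k: True, l: False, d: False, i: False}
  {l: True, d: False, k: False, i: False}
  {l: False, d: False, k: False, i: False}
  {i: True, d: True, k: True, l: True}
  {i: True, d: True, k: True, l: False}
  {i: True, d: True, l: True, k: False}
  {i: True, d: True, l: False, k: False}
  {i: True, k: True, l: True, d: False}
  {i: True, k: True, l: False, d: False}
  {i: True, l: True, k: False, d: False}


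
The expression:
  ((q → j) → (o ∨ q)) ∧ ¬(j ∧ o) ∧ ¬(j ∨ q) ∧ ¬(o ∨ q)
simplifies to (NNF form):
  False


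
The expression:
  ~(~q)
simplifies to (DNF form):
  q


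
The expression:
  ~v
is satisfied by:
  {v: False}


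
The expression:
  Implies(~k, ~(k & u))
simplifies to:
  True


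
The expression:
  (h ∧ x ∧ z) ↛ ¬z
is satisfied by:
  {h: True, z: True, x: True}


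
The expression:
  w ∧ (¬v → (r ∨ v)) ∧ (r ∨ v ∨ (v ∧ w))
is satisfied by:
  {w: True, r: True, v: True}
  {w: True, r: True, v: False}
  {w: True, v: True, r: False}


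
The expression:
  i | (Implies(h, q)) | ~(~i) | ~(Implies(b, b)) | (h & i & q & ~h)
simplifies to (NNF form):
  i | q | ~h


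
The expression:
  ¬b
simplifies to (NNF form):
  ¬b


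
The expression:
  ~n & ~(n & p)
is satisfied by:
  {n: False}


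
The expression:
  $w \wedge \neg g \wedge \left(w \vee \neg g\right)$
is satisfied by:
  {w: True, g: False}


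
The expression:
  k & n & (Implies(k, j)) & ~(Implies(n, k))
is never true.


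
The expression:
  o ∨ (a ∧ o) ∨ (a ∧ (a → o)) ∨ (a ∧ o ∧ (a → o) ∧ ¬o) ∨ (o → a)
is always true.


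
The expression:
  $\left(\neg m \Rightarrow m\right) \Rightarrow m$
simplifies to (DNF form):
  $\text{True}$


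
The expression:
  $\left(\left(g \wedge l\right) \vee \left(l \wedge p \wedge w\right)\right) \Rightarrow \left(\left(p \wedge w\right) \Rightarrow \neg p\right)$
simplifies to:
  $\neg l \vee \neg p \vee \neg w$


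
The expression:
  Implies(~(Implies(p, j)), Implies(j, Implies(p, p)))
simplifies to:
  True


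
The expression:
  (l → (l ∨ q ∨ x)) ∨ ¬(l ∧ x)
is always true.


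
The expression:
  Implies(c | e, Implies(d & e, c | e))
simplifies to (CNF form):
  True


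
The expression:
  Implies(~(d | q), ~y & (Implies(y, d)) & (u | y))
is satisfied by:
  {d: True, q: True, u: True, y: False}
  {d: True, q: True, y: False, u: False}
  {d: True, q: True, u: True, y: True}
  {d: True, q: True, y: True, u: False}
  {d: True, u: True, y: False, q: False}
  {d: True, y: False, u: False, q: False}
  {d: True, u: True, y: True, q: False}
  {d: True, y: True, u: False, q: False}
  {u: True, q: True, y: False, d: False}
  {q: True, y: False, u: False, d: False}
  {u: True, q: True, y: True, d: False}
  {q: True, y: True, u: False, d: False}
  {u: True, q: False, y: False, d: False}


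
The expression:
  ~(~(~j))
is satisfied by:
  {j: False}


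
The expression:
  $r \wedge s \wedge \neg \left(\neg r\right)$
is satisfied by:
  {r: True, s: True}


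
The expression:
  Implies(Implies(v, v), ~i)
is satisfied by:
  {i: False}


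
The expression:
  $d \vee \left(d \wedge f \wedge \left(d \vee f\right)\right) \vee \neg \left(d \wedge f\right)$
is always true.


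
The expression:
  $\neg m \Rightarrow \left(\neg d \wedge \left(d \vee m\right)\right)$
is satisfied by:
  {m: True}


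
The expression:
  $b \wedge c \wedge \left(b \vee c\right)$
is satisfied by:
  {c: True, b: True}


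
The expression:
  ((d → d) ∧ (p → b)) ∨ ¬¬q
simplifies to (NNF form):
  b ∨ q ∨ ¬p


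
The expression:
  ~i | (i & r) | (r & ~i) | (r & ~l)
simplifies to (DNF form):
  r | ~i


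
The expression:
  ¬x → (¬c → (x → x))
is always true.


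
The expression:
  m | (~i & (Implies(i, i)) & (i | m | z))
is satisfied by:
  {m: True, z: True, i: False}
  {m: True, z: False, i: False}
  {i: True, m: True, z: True}
  {i: True, m: True, z: False}
  {z: True, i: False, m: False}


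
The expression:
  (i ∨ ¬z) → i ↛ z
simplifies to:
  (i ∧ ¬z) ∨ (z ∧ ¬i)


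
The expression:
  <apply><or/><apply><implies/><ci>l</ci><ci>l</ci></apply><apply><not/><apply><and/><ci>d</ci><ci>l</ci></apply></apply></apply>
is always true.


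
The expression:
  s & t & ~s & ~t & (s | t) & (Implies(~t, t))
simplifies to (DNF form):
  False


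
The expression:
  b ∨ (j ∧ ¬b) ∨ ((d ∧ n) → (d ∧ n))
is always true.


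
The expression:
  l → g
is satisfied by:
  {g: True, l: False}
  {l: False, g: False}
  {l: True, g: True}


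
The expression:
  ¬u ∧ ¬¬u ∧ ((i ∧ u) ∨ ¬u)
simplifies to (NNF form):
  False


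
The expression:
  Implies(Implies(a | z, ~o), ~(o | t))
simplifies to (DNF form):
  (a & o) | (o & z) | (~o & ~t)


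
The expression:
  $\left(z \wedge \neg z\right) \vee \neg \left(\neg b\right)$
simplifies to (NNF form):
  $b$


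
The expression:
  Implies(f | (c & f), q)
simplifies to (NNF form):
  q | ~f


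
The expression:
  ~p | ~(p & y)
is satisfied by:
  {p: False, y: False}
  {y: True, p: False}
  {p: True, y: False}


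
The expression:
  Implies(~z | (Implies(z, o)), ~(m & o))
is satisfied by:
  {m: False, o: False}
  {o: True, m: False}
  {m: True, o: False}


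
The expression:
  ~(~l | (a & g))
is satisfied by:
  {l: True, g: False, a: False}
  {a: True, l: True, g: False}
  {g: True, l: True, a: False}


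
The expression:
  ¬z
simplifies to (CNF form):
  ¬z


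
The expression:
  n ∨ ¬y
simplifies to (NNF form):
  n ∨ ¬y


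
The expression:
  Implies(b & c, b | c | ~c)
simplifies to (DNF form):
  True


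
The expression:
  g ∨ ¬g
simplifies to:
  True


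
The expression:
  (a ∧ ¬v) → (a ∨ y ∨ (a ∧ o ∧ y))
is always true.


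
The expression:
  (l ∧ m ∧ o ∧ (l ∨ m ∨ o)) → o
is always true.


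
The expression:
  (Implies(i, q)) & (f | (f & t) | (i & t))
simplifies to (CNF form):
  (f | i) & (f | t) & (q | ~i)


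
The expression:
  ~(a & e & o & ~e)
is always true.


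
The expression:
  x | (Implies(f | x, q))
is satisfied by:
  {x: True, q: True, f: False}
  {x: True, q: False, f: False}
  {q: True, x: False, f: False}
  {x: False, q: False, f: False}
  {f: True, x: True, q: True}
  {f: True, x: True, q: False}
  {f: True, q: True, x: False}


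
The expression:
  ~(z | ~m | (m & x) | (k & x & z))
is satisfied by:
  {m: True, x: False, z: False}


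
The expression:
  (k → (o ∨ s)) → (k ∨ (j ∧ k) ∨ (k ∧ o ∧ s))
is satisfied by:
  {k: True}


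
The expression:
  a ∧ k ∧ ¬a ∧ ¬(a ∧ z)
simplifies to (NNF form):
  False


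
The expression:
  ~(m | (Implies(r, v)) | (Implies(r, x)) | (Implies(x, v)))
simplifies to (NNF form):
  False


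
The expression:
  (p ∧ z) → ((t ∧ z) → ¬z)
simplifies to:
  ¬p ∨ ¬t ∨ ¬z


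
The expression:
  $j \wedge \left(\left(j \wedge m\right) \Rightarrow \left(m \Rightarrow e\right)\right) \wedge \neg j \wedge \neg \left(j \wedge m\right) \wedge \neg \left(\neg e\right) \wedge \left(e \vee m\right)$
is never true.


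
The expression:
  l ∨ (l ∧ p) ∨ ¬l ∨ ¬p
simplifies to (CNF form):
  True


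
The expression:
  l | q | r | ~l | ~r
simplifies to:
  True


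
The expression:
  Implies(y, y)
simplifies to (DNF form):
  True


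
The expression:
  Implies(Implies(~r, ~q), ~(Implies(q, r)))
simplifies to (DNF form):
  q & ~r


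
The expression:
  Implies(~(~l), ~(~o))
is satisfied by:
  {o: True, l: False}
  {l: False, o: False}
  {l: True, o: True}


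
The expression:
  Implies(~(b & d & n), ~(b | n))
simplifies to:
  (b | ~n) & (d | ~n) & (n | ~b)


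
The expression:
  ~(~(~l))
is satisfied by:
  {l: False}


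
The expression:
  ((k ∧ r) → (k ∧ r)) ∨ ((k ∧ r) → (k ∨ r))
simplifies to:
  True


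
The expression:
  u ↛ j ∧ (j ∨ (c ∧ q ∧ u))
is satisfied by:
  {c: True, u: True, q: True, j: False}


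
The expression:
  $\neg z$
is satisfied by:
  {z: False}


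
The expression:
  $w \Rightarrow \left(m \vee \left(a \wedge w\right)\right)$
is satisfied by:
  {a: True, m: True, w: False}
  {a: True, w: False, m: False}
  {m: True, w: False, a: False}
  {m: False, w: False, a: False}
  {a: True, m: True, w: True}
  {a: True, w: True, m: False}
  {m: True, w: True, a: False}


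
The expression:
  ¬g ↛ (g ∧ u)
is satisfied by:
  {g: False}


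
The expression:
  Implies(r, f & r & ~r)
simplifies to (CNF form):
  ~r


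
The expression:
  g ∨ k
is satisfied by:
  {k: True, g: True}
  {k: True, g: False}
  {g: True, k: False}


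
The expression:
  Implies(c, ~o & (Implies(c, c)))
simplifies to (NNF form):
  ~c | ~o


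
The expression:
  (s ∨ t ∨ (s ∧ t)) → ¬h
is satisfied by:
  {t: False, h: False, s: False}
  {s: True, t: False, h: False}
  {t: True, s: False, h: False}
  {s: True, t: True, h: False}
  {h: True, s: False, t: False}


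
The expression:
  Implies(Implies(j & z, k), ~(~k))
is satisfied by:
  {k: True, z: True, j: True}
  {k: True, z: True, j: False}
  {k: True, j: True, z: False}
  {k: True, j: False, z: False}
  {z: True, j: True, k: False}


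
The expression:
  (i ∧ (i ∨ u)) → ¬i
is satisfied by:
  {i: False}


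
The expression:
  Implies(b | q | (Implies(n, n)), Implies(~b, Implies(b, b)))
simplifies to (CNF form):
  True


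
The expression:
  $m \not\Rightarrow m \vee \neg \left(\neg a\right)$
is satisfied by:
  {a: True}


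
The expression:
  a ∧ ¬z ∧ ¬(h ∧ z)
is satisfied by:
  {a: True, z: False}


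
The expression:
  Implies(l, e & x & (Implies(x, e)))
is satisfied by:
  {x: True, e: True, l: False}
  {x: True, e: False, l: False}
  {e: True, x: False, l: False}
  {x: False, e: False, l: False}
  {x: True, l: True, e: True}


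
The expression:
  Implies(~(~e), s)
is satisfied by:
  {s: True, e: False}
  {e: False, s: False}
  {e: True, s: True}


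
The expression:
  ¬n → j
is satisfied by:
  {n: True, j: True}
  {n: True, j: False}
  {j: True, n: False}


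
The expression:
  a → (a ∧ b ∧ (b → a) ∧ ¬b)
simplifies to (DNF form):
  ¬a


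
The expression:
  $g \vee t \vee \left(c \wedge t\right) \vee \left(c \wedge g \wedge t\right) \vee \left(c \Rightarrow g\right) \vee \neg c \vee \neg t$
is always true.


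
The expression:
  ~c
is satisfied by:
  {c: False}


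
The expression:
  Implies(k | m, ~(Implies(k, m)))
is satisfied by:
  {m: False}


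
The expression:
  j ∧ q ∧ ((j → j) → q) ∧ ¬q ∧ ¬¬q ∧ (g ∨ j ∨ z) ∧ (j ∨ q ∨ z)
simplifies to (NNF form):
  False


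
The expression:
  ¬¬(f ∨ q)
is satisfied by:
  {q: True, f: True}
  {q: True, f: False}
  {f: True, q: False}


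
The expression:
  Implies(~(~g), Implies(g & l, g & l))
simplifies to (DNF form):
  True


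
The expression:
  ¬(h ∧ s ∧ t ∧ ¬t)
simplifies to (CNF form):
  True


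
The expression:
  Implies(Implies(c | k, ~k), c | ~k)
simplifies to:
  True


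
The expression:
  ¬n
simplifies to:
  ¬n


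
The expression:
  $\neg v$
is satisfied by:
  {v: False}


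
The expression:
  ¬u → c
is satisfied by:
  {c: True, u: True}
  {c: True, u: False}
  {u: True, c: False}


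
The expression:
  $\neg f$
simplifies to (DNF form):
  $\neg f$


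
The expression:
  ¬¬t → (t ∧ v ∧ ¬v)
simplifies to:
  ¬t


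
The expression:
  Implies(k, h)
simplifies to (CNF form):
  h | ~k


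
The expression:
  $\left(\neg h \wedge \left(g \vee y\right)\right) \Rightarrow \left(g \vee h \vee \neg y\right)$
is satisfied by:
  {g: True, h: True, y: False}
  {g: True, h: False, y: False}
  {h: True, g: False, y: False}
  {g: False, h: False, y: False}
  {y: True, g: True, h: True}
  {y: True, g: True, h: False}
  {y: True, h: True, g: False}


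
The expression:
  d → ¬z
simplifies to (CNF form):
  ¬d ∨ ¬z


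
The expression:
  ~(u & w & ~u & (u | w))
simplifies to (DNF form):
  True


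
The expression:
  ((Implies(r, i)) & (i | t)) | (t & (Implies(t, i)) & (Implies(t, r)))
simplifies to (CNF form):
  (i | t) & (i | ~r)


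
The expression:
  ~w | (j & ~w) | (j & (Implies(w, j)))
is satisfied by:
  {j: True, w: False}
  {w: False, j: False}
  {w: True, j: True}


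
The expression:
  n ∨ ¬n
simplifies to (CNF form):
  True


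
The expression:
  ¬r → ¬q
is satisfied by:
  {r: True, q: False}
  {q: False, r: False}
  {q: True, r: True}


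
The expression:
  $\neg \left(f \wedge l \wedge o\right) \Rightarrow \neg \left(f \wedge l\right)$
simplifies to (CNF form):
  $o \vee \neg f \vee \neg l$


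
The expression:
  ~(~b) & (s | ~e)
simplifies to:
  b & (s | ~e)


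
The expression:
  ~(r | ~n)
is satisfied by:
  {n: True, r: False}


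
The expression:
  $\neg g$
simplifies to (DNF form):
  $\neg g$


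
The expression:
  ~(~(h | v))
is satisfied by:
  {v: True, h: True}
  {v: True, h: False}
  {h: True, v: False}


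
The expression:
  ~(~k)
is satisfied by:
  {k: True}


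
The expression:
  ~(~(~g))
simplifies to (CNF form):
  ~g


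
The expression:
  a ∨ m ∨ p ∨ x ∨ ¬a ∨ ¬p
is always true.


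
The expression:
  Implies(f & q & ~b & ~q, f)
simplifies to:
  True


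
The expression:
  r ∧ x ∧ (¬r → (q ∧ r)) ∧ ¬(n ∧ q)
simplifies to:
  r ∧ x ∧ (¬n ∨ ¬q)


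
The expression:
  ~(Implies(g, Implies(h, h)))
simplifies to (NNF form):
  False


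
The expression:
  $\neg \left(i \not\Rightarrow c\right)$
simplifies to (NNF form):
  $c \vee \neg i$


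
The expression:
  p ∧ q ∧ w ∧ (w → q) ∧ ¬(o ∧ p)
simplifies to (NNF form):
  p ∧ q ∧ w ∧ ¬o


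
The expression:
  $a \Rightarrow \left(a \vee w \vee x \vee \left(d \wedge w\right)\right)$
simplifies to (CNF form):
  $\text{True}$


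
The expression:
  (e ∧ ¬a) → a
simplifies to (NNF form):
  a ∨ ¬e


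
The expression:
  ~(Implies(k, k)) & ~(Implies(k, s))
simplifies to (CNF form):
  False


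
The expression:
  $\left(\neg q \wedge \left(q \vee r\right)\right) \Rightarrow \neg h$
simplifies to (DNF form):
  $q \vee \neg h \vee \neg r$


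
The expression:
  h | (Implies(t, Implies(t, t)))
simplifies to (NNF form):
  True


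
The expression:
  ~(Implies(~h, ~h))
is never true.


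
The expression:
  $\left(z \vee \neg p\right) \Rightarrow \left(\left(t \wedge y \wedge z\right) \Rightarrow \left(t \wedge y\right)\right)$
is always true.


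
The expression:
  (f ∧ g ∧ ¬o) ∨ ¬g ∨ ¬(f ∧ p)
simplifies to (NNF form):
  ¬f ∨ ¬g ∨ ¬o ∨ ¬p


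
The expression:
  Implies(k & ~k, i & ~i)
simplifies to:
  True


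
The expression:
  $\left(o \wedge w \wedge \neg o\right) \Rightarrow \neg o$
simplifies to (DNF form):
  $\text{True}$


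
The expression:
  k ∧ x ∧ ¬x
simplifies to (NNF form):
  False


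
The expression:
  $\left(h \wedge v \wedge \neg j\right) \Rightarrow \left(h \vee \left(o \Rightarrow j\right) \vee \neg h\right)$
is always true.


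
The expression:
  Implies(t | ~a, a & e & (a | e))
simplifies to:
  a & (e | ~t)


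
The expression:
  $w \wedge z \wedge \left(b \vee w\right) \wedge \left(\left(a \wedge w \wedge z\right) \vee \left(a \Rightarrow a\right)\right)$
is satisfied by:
  {z: True, w: True}


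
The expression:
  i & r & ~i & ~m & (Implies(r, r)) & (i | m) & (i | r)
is never true.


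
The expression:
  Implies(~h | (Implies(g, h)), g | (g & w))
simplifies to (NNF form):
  g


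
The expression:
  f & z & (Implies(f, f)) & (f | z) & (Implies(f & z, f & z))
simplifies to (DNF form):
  f & z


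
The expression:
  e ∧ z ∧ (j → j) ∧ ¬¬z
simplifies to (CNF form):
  e ∧ z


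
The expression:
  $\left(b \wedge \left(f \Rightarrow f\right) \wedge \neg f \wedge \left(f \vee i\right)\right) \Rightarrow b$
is always true.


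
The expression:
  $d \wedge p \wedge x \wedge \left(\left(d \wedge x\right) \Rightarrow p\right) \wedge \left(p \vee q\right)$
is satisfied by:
  {p: True, d: True, x: True}


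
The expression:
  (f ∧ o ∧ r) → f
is always true.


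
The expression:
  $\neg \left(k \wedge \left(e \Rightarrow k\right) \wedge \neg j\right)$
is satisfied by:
  {j: True, k: False}
  {k: False, j: False}
  {k: True, j: True}


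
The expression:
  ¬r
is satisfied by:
  {r: False}


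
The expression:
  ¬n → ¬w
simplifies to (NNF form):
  n ∨ ¬w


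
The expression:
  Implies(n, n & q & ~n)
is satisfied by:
  {n: False}


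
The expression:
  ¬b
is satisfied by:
  {b: False}


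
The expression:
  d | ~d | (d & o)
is always true.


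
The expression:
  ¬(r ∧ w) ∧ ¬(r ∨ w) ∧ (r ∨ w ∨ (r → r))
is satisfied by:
  {r: False, w: False}


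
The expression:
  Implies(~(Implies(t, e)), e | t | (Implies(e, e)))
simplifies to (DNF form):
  True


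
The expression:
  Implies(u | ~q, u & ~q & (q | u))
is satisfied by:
  {q: True, u: False}
  {u: True, q: False}


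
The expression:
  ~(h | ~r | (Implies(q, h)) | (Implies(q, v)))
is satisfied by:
  {r: True, q: True, v: False, h: False}


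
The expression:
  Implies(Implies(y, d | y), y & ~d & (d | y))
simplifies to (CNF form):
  y & ~d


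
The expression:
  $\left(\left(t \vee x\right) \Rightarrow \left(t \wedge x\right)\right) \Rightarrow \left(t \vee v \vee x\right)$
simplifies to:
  $t \vee v \vee x$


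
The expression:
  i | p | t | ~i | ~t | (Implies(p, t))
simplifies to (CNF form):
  True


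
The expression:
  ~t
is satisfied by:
  {t: False}


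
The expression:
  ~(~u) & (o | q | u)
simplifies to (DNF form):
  u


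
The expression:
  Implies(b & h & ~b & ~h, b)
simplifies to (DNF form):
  True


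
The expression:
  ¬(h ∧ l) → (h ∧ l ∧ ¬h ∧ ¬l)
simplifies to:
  h ∧ l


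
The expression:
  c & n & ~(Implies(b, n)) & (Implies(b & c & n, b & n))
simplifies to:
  False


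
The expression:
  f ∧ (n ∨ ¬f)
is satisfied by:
  {f: True, n: True}


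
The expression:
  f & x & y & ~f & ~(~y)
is never true.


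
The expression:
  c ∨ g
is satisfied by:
  {c: True, g: True}
  {c: True, g: False}
  {g: True, c: False}


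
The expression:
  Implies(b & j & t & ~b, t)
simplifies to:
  True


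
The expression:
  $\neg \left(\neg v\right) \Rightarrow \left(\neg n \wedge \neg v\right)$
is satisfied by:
  {v: False}


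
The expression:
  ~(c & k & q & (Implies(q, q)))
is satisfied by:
  {k: False, q: False, c: False}
  {c: True, k: False, q: False}
  {q: True, k: False, c: False}
  {c: True, q: True, k: False}
  {k: True, c: False, q: False}
  {c: True, k: True, q: False}
  {q: True, k: True, c: False}


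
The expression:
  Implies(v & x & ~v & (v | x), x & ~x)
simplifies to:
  True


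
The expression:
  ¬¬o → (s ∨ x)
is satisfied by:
  {x: True, s: True, o: False}
  {x: True, s: False, o: False}
  {s: True, x: False, o: False}
  {x: False, s: False, o: False}
  {x: True, o: True, s: True}
  {x: True, o: True, s: False}
  {o: True, s: True, x: False}


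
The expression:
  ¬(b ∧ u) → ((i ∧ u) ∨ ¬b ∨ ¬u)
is always true.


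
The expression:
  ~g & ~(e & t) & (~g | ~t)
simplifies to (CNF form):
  ~g & (~e | ~t)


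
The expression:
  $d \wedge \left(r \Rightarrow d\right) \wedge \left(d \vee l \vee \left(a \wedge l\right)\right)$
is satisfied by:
  {d: True}


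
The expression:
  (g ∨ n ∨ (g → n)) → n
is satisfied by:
  {n: True}


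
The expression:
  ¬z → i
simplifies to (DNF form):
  i ∨ z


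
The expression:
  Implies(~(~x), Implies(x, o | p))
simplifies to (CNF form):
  o | p | ~x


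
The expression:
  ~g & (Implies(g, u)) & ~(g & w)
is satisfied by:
  {g: False}


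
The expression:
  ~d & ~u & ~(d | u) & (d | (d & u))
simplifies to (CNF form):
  False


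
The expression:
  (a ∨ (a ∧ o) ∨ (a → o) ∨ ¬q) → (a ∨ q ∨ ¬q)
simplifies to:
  True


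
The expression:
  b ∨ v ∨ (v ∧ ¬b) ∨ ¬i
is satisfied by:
  {b: True, v: True, i: False}
  {b: True, i: False, v: False}
  {v: True, i: False, b: False}
  {v: False, i: False, b: False}
  {b: True, v: True, i: True}
  {b: True, i: True, v: False}
  {v: True, i: True, b: False}


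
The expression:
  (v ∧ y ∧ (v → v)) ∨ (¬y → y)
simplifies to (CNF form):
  y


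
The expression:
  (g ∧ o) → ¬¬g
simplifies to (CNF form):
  True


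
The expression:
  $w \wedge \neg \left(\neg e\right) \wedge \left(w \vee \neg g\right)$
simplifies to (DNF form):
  $e \wedge w$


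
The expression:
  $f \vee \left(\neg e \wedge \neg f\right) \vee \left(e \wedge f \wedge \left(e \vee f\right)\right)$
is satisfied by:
  {f: True, e: False}
  {e: False, f: False}
  {e: True, f: True}


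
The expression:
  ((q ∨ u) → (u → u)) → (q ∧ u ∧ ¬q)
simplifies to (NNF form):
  False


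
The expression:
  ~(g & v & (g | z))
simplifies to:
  ~g | ~v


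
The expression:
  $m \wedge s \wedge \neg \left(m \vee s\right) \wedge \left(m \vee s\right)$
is never true.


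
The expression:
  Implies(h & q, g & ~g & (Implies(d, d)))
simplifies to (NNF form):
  ~h | ~q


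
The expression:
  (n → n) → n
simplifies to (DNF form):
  n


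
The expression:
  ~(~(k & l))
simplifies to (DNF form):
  k & l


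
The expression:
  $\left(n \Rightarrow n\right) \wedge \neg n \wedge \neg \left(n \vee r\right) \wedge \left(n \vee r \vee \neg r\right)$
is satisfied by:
  {n: False, r: False}


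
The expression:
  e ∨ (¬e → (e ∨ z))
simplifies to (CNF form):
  e ∨ z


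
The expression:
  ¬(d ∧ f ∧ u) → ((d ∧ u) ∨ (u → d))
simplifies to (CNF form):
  d ∨ ¬u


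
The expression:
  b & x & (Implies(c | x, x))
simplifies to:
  b & x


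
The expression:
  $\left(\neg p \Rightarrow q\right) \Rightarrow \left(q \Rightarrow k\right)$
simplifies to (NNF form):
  $k \vee \neg q$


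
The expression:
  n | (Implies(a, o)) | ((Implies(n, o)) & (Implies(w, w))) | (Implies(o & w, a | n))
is always true.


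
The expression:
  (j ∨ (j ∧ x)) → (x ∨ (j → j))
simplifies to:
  True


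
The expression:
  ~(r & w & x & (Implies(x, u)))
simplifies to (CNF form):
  ~r | ~u | ~w | ~x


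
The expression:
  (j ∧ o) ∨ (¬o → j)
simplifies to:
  j ∨ o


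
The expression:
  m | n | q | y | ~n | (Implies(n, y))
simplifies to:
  True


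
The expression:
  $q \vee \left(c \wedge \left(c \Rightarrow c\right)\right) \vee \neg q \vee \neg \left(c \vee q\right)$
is always true.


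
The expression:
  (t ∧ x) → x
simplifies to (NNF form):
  True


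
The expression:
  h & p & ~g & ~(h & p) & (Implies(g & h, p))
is never true.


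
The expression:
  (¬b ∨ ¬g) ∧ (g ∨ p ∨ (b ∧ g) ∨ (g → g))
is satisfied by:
  {g: False, b: False}
  {b: True, g: False}
  {g: True, b: False}


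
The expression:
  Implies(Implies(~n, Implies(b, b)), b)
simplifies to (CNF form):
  b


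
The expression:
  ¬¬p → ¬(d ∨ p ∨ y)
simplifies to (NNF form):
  ¬p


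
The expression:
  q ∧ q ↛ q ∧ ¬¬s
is never true.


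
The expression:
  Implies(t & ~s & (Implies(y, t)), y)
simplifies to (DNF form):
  s | y | ~t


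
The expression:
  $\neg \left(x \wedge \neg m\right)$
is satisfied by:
  {m: True, x: False}
  {x: False, m: False}
  {x: True, m: True}


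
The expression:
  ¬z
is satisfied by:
  {z: False}


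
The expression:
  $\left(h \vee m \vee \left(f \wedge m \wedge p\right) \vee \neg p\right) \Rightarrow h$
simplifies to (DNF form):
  $h \vee \left(p \wedge \neg m\right)$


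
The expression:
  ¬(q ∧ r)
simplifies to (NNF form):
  ¬q ∨ ¬r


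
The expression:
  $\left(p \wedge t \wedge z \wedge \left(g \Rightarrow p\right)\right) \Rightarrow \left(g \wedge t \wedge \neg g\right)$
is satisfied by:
  {p: False, t: False, z: False}
  {z: True, p: False, t: False}
  {t: True, p: False, z: False}
  {z: True, t: True, p: False}
  {p: True, z: False, t: False}
  {z: True, p: True, t: False}
  {t: True, p: True, z: False}


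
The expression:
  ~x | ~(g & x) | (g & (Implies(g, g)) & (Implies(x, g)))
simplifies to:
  True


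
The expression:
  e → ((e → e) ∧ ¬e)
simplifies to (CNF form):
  ¬e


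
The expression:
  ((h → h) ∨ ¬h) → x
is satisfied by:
  {x: True}


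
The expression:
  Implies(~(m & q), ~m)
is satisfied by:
  {q: True, m: False}
  {m: False, q: False}
  {m: True, q: True}


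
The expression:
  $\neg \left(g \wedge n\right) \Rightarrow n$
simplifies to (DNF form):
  $n$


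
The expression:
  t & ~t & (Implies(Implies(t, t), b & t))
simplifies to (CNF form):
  False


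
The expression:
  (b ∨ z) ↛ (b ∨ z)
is never true.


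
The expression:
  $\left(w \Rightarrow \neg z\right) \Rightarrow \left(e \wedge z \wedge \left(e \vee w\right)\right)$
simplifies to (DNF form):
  $\left(e \wedge z\right) \vee \left(w \wedge z\right)$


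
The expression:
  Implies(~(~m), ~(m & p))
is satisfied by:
  {p: False, m: False}
  {m: True, p: False}
  {p: True, m: False}


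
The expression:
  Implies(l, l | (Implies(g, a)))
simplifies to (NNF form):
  True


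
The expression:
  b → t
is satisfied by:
  {t: True, b: False}
  {b: False, t: False}
  {b: True, t: True}


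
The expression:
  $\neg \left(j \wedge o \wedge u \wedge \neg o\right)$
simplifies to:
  $\text{True}$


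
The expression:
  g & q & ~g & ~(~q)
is never true.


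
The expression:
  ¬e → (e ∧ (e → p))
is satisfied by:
  {e: True}


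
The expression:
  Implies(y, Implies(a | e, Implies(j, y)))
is always true.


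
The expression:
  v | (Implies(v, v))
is always true.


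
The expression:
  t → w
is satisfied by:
  {w: True, t: False}
  {t: False, w: False}
  {t: True, w: True}


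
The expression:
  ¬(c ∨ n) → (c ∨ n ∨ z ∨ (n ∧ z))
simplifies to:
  c ∨ n ∨ z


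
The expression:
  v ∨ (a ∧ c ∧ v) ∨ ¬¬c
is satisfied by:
  {c: True, v: True}
  {c: True, v: False}
  {v: True, c: False}


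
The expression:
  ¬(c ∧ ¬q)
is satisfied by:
  {q: True, c: False}
  {c: False, q: False}
  {c: True, q: True}


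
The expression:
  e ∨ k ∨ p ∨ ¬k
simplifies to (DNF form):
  True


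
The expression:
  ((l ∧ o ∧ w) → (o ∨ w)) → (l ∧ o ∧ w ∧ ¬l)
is never true.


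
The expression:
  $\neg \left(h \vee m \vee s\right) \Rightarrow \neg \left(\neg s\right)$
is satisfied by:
  {s: True, m: True, h: True}
  {s: True, m: True, h: False}
  {s: True, h: True, m: False}
  {s: True, h: False, m: False}
  {m: True, h: True, s: False}
  {m: True, h: False, s: False}
  {h: True, m: False, s: False}


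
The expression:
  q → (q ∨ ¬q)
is always true.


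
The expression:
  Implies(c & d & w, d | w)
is always true.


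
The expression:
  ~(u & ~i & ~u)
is always true.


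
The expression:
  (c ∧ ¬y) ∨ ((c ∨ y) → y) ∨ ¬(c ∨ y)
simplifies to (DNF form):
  True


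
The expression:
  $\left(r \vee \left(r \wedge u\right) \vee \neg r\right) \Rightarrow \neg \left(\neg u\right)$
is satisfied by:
  {u: True}


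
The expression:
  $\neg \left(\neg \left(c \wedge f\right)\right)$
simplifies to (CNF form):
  $c \wedge f$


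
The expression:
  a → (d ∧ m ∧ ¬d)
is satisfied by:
  {a: False}


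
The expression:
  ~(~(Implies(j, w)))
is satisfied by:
  {w: True, j: False}
  {j: False, w: False}
  {j: True, w: True}


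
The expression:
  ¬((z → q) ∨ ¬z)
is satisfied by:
  {z: True, q: False}


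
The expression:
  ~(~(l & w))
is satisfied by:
  {w: True, l: True}


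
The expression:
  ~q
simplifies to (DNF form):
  ~q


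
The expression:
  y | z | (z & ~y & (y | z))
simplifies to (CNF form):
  y | z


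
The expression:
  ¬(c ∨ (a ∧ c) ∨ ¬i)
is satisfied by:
  {i: True, c: False}


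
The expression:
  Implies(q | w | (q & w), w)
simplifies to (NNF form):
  w | ~q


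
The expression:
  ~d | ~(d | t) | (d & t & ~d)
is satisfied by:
  {d: False}


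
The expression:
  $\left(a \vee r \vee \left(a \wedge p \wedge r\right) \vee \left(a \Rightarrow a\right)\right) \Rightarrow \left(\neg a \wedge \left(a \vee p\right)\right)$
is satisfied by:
  {p: True, a: False}


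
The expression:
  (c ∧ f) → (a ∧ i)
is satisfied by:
  {a: True, i: True, c: False, f: False}
  {a: True, i: False, c: False, f: False}
  {i: True, a: False, c: False, f: False}
  {a: False, i: False, c: False, f: False}
  {f: True, a: True, i: True, c: False}
  {f: True, a: True, i: False, c: False}
  {f: True, i: True, a: False, c: False}
  {f: True, i: False, a: False, c: False}
  {a: True, c: True, i: True, f: False}
  {a: True, c: True, i: False, f: False}
  {c: True, i: True, a: False, f: False}
  {c: True, a: False, i: False, f: False}
  {f: True, a: True, c: True, i: True}


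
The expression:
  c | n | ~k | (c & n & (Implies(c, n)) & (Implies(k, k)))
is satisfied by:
  {n: True, c: True, k: False}
  {n: True, k: False, c: False}
  {c: True, k: False, n: False}
  {c: False, k: False, n: False}
  {n: True, c: True, k: True}
  {n: True, k: True, c: False}
  {c: True, k: True, n: False}


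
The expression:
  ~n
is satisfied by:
  {n: False}


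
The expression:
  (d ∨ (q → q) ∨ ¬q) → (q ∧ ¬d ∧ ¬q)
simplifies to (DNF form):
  False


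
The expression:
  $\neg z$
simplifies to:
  $\neg z$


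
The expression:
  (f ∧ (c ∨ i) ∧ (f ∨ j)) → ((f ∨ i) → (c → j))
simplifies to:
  j ∨ ¬c ∨ ¬f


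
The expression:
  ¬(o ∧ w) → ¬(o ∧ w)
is always true.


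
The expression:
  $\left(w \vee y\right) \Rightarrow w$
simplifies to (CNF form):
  $w \vee \neg y$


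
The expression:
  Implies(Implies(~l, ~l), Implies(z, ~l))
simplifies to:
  ~l | ~z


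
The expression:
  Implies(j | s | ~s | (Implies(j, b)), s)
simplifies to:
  s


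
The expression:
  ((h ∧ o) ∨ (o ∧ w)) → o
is always true.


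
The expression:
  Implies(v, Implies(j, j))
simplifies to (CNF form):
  True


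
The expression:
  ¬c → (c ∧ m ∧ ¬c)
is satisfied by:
  {c: True}


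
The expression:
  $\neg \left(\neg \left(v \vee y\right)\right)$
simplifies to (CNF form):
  $v \vee y$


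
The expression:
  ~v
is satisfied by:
  {v: False}


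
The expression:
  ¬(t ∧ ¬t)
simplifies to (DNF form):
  True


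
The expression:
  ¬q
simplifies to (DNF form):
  ¬q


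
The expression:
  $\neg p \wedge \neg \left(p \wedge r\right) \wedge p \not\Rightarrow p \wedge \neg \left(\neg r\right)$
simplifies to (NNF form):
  $\text{False}$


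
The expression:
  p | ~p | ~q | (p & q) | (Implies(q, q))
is always true.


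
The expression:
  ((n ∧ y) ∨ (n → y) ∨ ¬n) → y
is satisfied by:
  {n: True, y: True}
  {n: True, y: False}
  {y: True, n: False}


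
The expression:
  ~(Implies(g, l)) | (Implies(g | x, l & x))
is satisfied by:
  {g: False, l: False, x: False}
  {l: True, g: False, x: False}
  {x: True, l: True, g: False}
  {g: True, x: False, l: False}
  {x: True, g: True, l: False}
  {x: True, l: True, g: True}


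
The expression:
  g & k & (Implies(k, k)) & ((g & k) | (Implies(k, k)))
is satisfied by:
  {g: True, k: True}


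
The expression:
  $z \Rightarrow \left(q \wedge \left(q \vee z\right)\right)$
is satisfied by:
  {q: True, z: False}
  {z: False, q: False}
  {z: True, q: True}


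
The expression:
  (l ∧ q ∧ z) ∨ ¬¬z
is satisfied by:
  {z: True}


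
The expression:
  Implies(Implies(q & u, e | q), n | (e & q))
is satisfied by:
  {n: True, e: True, q: True}
  {n: True, e: True, q: False}
  {n: True, q: True, e: False}
  {n: True, q: False, e: False}
  {e: True, q: True, n: False}


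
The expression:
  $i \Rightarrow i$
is always true.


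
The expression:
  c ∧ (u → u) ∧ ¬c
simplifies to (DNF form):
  False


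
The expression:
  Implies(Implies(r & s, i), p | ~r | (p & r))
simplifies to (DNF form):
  p | ~r | (s & ~i)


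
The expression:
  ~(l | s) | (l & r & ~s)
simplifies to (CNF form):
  ~s & (r | ~l)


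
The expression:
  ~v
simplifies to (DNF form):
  ~v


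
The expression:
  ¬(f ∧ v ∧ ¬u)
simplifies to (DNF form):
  u ∨ ¬f ∨ ¬v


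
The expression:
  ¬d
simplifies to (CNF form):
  ¬d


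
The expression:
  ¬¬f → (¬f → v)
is always true.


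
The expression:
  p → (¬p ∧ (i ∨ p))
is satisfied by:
  {p: False}


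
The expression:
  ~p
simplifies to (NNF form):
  ~p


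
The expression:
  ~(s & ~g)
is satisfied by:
  {g: True, s: False}
  {s: False, g: False}
  {s: True, g: True}


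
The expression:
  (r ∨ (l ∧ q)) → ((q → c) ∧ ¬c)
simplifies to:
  (¬c ∧ ¬q) ∨ (¬l ∧ ¬r) ∨ (¬q ∧ ¬r)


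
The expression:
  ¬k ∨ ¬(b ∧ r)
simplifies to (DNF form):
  ¬b ∨ ¬k ∨ ¬r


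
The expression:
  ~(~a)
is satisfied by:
  {a: True}


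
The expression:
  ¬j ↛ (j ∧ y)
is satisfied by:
  {j: False}


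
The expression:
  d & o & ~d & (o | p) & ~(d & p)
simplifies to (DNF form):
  False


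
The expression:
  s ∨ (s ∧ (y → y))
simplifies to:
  s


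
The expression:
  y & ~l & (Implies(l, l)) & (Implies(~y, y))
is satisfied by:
  {y: True, l: False}


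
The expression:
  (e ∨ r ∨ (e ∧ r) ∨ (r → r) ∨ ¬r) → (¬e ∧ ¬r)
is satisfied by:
  {e: False, r: False}


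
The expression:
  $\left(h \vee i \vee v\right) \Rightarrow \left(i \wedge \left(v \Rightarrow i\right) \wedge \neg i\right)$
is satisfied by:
  {v: False, h: False, i: False}
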